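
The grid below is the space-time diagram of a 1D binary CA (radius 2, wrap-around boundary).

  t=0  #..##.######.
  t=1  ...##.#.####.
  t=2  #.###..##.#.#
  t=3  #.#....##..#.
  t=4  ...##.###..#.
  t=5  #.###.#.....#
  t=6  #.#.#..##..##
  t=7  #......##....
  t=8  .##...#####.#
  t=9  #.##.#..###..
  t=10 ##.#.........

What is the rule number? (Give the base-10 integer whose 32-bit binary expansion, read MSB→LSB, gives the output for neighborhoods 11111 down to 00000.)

3783342444

  #####|#  b31=1 t=0,i=8
  ####.|#  b30=1 t=0,i=10
  ###.#|#  b29=1 t=0,i=11
  ###..|.  b28=0 t=1,i=11
  ##.##|.  b27=0 t=0,i=5
  ##.#.|.  b26=0 t=0,i=12
  ##..#|.  b25=0 t=2,i=5
  ##...|#  b24=1 t=1,i=12
  #.###|#  b23=1 t=0,i=6
  #.##.|.  b22=0 t=2,i=12
  #.#.#|.  b21=0 t=1,i=6
  #.#..|.  b20=0 t=0,i=0
  #..##|.  b19=0 t=0,i=2
  #..#.|.  b18=0 t=3,i=10
  #...#|.  b17=0 t=8,i=4
  #....|#  b16=1 t=1,i=0
  .####|.  b15=0 t=0,i=7
  .###.|.  b14=0 t=2,i=3
  .##.#|#  b13=1 t=0,i=4
  .##..|#  b12=1 t=3,i=8
  .#.##|#  b11=1 t=1,i=7
  .#.#.|.  b10=0 t=3,i=1
  .#..#|.  b9=0 t=0,i=1
  .#...|#  b8=1 t=3,i=3
  ..###|.  b7=0 t=6,i=11
  ..##.|#  b6=1 t=0,i=3
  ..#.#|#  b5=1 t=3,i=11
  ..#..|.  b4=0 t=4,i=11
  ...##|#  b3=1 t=1,i=2
  ...#.|#  b2=1 t=7,i=12
  ....#|.  b1=0 t=1,i=1
  .....|.  b0=0 t=5,i=9
  bits 11100001100000010011100101101100 = 3783342444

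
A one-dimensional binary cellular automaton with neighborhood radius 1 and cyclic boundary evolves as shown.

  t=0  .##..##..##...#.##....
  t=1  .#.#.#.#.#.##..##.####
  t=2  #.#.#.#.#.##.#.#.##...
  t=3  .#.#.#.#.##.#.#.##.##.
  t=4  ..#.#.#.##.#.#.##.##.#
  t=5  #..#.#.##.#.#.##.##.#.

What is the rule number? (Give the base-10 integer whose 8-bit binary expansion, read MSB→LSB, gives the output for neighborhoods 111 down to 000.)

  ###|.  b7=0 t=1,i=19
  ##.|.  b6=0 t=0,i=2
  #.#|#  b5=1 t=0,i=15
  #..|#  b4=1 t=0,i=3
  .##|#  b3=1 t=0,i=1
  .#.|.  b2=0 t=0,i=14
  ..#|.  b1=0 t=0,i=0
  ...|#  b0=1 t=0,i=12
  bits 00111001 = 57

57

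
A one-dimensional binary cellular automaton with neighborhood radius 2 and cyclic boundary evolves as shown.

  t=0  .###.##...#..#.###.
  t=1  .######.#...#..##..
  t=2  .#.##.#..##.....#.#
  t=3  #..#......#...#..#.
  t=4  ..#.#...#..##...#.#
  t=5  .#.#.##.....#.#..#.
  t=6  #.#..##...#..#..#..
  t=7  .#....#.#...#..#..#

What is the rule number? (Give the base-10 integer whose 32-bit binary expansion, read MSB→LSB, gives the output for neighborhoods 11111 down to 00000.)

  #####|#  b31=1 t=1,i=3
  ####.|.  b30=0 t=1,i=5
  ###.#|#  b29=1 t=0,i=3
  ###..|.  b28=0 t=0,i=17
  ##.##|#  b27=1 t=0,i=4
  ##.#.|.  b26=0 t=1,i=7
  ##..#|.  b25=0 t=0,i=18
  ##...|.  b24=0 t=0,i=7
  #.###|#  b23=1 t=0,i=15
  #.##.|#  b22=1 t=0,i=5
  #.#.#|.  b21=0 t=2,i=1
  #.#..|.  b20=0 t=1,i=8
  #..##|.  b19=0 t=0,i=0
  #..#.|#  b18=1 t=0,i=12
  #...#|#  b17=1 t=0,i=8
  #....|.  b16=0 t=2,i=12
  .####|.  b15=0 t=1,i=2
  .###.|#  b14=1 t=0,i=2
  .##.#|.  b13=0 t=2,i=4
  .##..|#  b12=1 t=0,i=6
  .#.##|.  b11=0 t=0,i=14
  .#.#.|#  b10=1 t=2,i=0
  .#..#|.  b9=0 t=0,i=11
  .#...|#  b8=1 t=1,i=9
  ..###|#  b7=1 t=0,i=1
  ..##.|.  b6=0 t=1,i=15
  ..#.#|.  b5=0 t=0,i=13
  ..#..|.  b4=0 t=0,i=10
  ...##|.  b3=0 t=1,i=0
  ...#.|.  b2=0 t=0,i=9
  ....#|#  b1=1 t=2,i=14
  .....|.  b0=0 t=2,i=13
  bits 10101000110001100101010110000010 = 2831570306

2831570306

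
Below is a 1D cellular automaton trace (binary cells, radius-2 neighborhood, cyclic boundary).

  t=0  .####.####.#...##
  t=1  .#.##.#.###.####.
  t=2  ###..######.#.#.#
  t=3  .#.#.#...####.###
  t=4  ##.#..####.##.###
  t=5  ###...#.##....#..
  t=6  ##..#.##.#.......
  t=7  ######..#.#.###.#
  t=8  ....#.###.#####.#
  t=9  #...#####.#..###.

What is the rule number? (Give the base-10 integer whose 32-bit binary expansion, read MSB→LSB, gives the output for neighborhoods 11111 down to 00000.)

1722178025

  nb #####: next=.  (t=2,i=7, bit31=0)
  nb ####.: next=#  (t=0,i=3, bit30=1)
  nb ###.#: next=#  (t=0,i=4, bit29=1)
  nb ###..: next=.  (t=1,i=15, bit28=0)
  nb ##.##: next=.  (t=0,i=0, bit27=0)
  nb ##.#.: next=#  (t=0,i=10, bit26=1)
  nb ##..#: next=#  (t=1,i=16, bit25=1)
  nb ##...: next=.  (t=5,i=3, bit24=0)
  nb #.###: next=#  (t=0,i=1, bit23=1)
  nb #.##.: next=.  (t=1,i=3, bit22=0)
  nb #.#.#: next=#  (t=1,i=6, bit21=1)
  nb #.#..: next=.  (t=0,i=11, bit20=0)
  nb #..##: next=.  (t=2,i=4, bit19=0)
  nb #..#.: next=#  (t=1,i=0, bit18=1)
  nb #...#: next=#  (t=0,i=13, bit17=1)
  nb #....: next=.  (t=5,i=11, bit16=0)
  nb .####: next=.  (t=0,i=2, bit15=0)
  nb .###.: next=#  (t=1,i=9, bit14=1)
  nb .##.#: next=.  (t=0,i=16, bit13=0)
  nb .##..: next=#  (t=5,i=9, bit12=1)
  nb .#.##: next=#  (t=1,i=2, bit11=1)
  nb .#.#.: next=.  (t=2,i=13, bit10=0)
  nb .#..#: next=.  (t=4,i=4, bit9=0)
  nb .#...: next=#  (t=0,i=12, bit8=1)
  nb ..###: next=#  (t=2,i=5, bit7=1)
  nb ..##.: next=#  (t=0,i=15, bit6=1)
  nb ..#.#: next=#  (t=1,i=1, bit5=1)
  nb ..#..: next=.  (t=5,i=14, bit4=0)
  nb ...##: next=#  (t=0,i=14, bit3=1)
  nb ...#.: next=.  (t=5,i=5, bit2=0)
  nb ....#: next=.  (t=5,i=12, bit1=0)
  nb .....: next=#  (t=6,i=12, bit0=1)
  bits 01100110101001100101100111101001 = 1722178025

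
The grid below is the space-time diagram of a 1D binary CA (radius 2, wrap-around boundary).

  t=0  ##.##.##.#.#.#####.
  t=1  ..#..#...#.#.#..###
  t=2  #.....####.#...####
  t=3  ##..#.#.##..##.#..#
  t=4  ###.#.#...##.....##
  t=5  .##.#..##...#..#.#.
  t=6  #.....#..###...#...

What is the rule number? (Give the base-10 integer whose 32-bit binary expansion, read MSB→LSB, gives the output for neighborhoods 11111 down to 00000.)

2074755494

  nb #####: next=.  (t=0,i=15, bit31=0)
  nb ####.: next=#  (t=0,i=16, bit30=1)
  nb ###.#: next=#  (t=0,i=17, bit29=1)
  nb ###..: next=#  (t=1,i=18, bit28=1)
  nb ##.##: next=#  (t=0,i=2, bit27=1)
  nb ##.#.: next=.  (t=0,i=8, bit26=0)
  nb ##..#: next=#  (t=1,i=0, bit25=1)
  nb ##...: next=#  (t=2,i=1, bit24=1)
  nb #.###: next=#  (t=0,i=13, bit23=1)
  nb #.##.: next=.  (t=0,i=0, bit22=0)
  nb #.#.#: next=#  (t=0,i=9, bit21=1)
  nb #.#..: next=.  (t=1,i=13, bit20=0)
  nb #..##: next=#  (t=1,i=15, bit19=1)
  nb #..#.: next=.  (t=1,i=1, bit18=0)
  nb #...#: next=#  (t=1,i=7, bit17=1)
  nb #....: next=.  (t=2,i=2, bit16=0)
  nb .####: next=.  (t=0,i=14, bit15=0)
  nb .###.: next=#  (t=1,i=17, bit14=1)
  nb .##.#: next=.  (t=0,i=1, bit13=0)
  nb .##..: next=.  (t=3,i=9, bit12=0)
  nb .#.##: next=.  (t=0,i=12, bit11=0)
  nb .#.#.: next=.  (t=0,i=10, bit10=0)
  nb .#..#: next=.  (t=1,i=3, bit9=0)
  nb .#...: next=#  (t=1,i=6, bit8=1)
  nb ..###: next=#  (t=1,i=16, bit7=1)
  nb ..##.: next=.  (t=3,i=12, bit6=0)
  nb ..#.#: next=#  (t=1,i=9, bit5=1)
  nb ..#..: next=.  (t=1,i=2, bit4=0)
  nb ...##: next=.  (t=2,i=5, bit3=0)
  nb ...#.: next=#  (t=1,i=8, bit2=1)
  nb ....#: next=#  (t=2,i=4, bit1=1)
  nb .....: next=.  (t=2,i=3, bit0=0)
  bits 01111011101010100100000110100110 = 2074755494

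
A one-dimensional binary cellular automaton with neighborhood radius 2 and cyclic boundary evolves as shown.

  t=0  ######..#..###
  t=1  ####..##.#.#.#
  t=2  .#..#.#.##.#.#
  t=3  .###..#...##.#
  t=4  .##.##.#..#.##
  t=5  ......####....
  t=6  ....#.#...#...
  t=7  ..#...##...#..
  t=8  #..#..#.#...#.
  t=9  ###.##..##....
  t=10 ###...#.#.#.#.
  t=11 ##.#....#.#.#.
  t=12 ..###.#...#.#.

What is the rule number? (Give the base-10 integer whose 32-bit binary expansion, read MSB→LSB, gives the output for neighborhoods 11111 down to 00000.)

2813608898

  nb #####: next=#  (t=0,i=0, bit31=1)
  nb ####.: next=.  (t=0,i=4, bit30=0)
  nb ###.#: next=#  (t=9,i=2, bit29=1)
  nb ###..: next=.  (t=0,i=5, bit28=0)
  nb ##.##: next=.  (t=4,i=0, bit27=0)
  nb ##.#.: next=#  (t=1,i=8, bit26=1)
  nb ##..#: next=#  (t=0,i=6, bit25=1)
  nb ##...: next=#  (t=5,i=10, bit24=1)
  nb #.###: next=#  (t=1,i=13, bit23=1)
  nb #.##.: next=.  (t=2,i=8, bit22=0)
  nb #.#.#: next=#  (t=1,i=9, bit21=1)
  nb #.#..: next=#  (t=2,i=1, bit20=1)
  nb #..##: next=.  (t=0,i=10, bit19=0)
  nb #..#.: next=#  (t=0,i=7, bit18=1)
  nb #...#: next=.  (t=3,i=8, bit17=0)
  nb #....: next=.  (t=5,i=11, bit16=0)
  nb .####: next=.  (t=0,i=12, bit15=0)
  nb .###.: next=#  (t=3,i=2, bit14=1)
  nb .##.#: next=.  (t=1,i=7, bit13=0)
  nb .##..: next=.  (t=7,i=7, bit12=0)
  nb .#.##: next=.  (t=1,i=12, bit11=0)
  nb .#.#.: next=.  (t=1,i=10, bit10=0)
  nb .#..#: next=#  (t=0,i=9, bit9=1)
  nb .#...: next=#  (t=3,i=7, bit8=1)
  nb ..###: next=#  (t=0,i=11, bit7=1)
  nb ..##.: next=#  (t=1,i=6, bit6=1)
  nb ..#.#: next=.  (t=2,i=4, bit5=0)
  nb ..#..: next=.  (t=0,i=8, bit4=0)
  nb ...##: next=.  (t=3,i=9, bit3=0)
  nb ...#.: next=.  (t=6,i=3, bit2=0)
  nb ....#: next=#  (t=5,i=4, bit1=1)
  nb .....: next=.  (t=5,i=0, bit0=0)
  bits 10100111101101000100001111000010 = 2813608898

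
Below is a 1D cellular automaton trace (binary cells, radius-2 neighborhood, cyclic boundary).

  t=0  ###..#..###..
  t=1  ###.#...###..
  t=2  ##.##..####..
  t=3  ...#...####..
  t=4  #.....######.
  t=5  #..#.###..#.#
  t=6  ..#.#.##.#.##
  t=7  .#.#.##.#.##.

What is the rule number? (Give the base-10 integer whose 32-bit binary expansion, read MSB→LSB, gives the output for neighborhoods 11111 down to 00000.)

  #####|.  b31=0 t=4,i=8
  ####.|#  b30=1 t=2,i=9
  ###.#|.  b29=0 t=1,i=2
  ###..|#  b28=1 t=0,i=2
  ##.##|.  b27=0 t=2,i=2
  ##.#.|#  b26=1 t=1,i=3
  ##..#|.  b25=0 t=0,i=3
  ##...|#  b24=1 t=3,i=11
  #.###|.  b23=0 t=5,i=5
  #.##.|#  b22=1 t=2,i=3
  #.#.#|.  b21=0 t=6,i=4
  #.#..|#  b20=1 t=1,i=4
  #..##|.  b19=0 t=0,i=7
  #..#.|#  b18=1 t=0,i=4
  #...#|.  b17=0 t=1,i=6
  #....|.  b16=0 t=3,i=12
  .####|#  b15=1 t=2,i=8
  .###.|#  b14=1 t=0,i=1
  .##.#|.  b13=0 t=2,i=1
  .##..|.  b12=0 t=2,i=4
  .#.##|#  b11=1 t=5,i=4
  .#.#.|#  b10=1 t=6,i=3
  .#..#|.  b9=0 t=0,i=6
  .#...|.  b8=0 t=1,i=5
  ..###|#  b7=1 t=0,i=0
  ..##.|.  b6=0 t=2,i=0
  ..#.#|.  b5=0 t=5,i=3
  ..#..|.  b4=0 t=0,i=5
  ...##|#  b3=1 t=1,i=7
  ...#.|.  b2=0 t=3,i=2
  ....#|.  b1=0 t=3,i=1
  .....|#  b0=1 t=3,i=0
  bits 01010101010101001100110010001001 = 1431620745

1431620745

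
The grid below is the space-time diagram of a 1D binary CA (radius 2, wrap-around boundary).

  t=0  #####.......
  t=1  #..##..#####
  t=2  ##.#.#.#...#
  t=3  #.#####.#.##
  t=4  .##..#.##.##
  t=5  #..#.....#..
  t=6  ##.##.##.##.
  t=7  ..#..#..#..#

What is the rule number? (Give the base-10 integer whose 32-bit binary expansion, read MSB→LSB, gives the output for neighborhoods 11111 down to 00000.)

1587562459

  ##### -> .   bit 31 = 0  t=0,i=2
  ####. -> #   bit 30 = 1  t=0,i=3
  ###.# -> .   bit 29 = 0  t=2,i=1
  ###.. -> #   bit 28 = 1  t=0,i=4
  ##.## -> #   bit 27 = 1  t=3,i=1
  ##.#. -> #   bit 26 = 1  t=2,i=2
  ##..# -> #   bit 25 = 1  t=1,i=1
  ##... -> .   bit 24 = 0  t=0,i=5
  #.### -> #   bit 23 = 1  t=3,i=2
  #.##. -> .   bit 22 = 0  t=4,i=1
  #.#.# -> #   bit 21 = 1  t=2,i=3
  #.#.. -> .   bit 20 = 0  t=2,i=7
  #..## -> .   bit 19 = 0  t=1,i=2
  #..#. -> .   bit 18 = 0  t=4,i=4
  #...# -> .   bit 17 = 0  t=2,i=9
  #.... -> .   bit 16 = 0  t=0,i=6
  .#### -> .   bit 15 = 0  t=0,i=1
  .###. -> #   bit 14 = 1  t=2,i=0
  .##.# -> .   bit 13 = 0  t=4,i=8
  .##.. -> .   bit 12 = 0  t=1,i=4
  .#.## -> .   bit 11 = 0  t=3,i=9
  .#.#. -> #   bit 10 = 1  t=2,i=4
  .#..# -> #   bit 9 = 1  t=5,i=1
  .#... -> #   bit 8 = 1  t=2,i=8
  ..### -> #   bit 7 = 1  t=0,i=0
  ..##. -> #   bit 6 = 1  t=1,i=3
  ..#.# -> .   bit 5 = 0  t=4,i=5
  ..#.. -> #   bit 4 = 1  t=5,i=0
  ...## -> #   bit 3 = 1  t=0,i=11
  ...#. -> .   bit 2 = 0  t=5,i=8
  ....# -> #   bit 1 = 1  t=0,i=10
  ..... -> #   bit 0 = 1  t=0,i=7
  bits 01011110101000000100011111011011 = 1587562459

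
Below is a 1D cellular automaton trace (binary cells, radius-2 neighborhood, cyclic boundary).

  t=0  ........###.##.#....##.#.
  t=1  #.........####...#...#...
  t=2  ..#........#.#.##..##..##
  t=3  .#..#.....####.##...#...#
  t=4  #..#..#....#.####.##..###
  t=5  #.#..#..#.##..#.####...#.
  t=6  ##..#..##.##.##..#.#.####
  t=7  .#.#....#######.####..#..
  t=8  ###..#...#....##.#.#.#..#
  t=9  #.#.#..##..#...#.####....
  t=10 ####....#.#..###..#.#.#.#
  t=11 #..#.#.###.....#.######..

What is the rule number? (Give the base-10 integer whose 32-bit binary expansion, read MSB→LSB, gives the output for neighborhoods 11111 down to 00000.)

946320420

  nb #####: next=.  (t=6,i=23, bit31=0)
  nb ####.: next=.  (t=1,i=12, bit30=0)
  nb ###.#: next=#  (t=0,i=10, bit29=1)
  nb ###..: next=#  (t=1,i=13, bit28=1)
  nb ##.##: next=#  (t=0,i=11, bit27=1)
  nb ##.#.: next=.  (t=0,i=14, bit26=0)
  nb ##..#: next=.  (t=2,i=0, bit25=0)
  nb ##...: next=.  (t=1,i=14, bit24=0)
  nb #.###: next=.  (t=4,i=13, bit23=0)
  nb #.##.: next=#  (t=0,i=12, bit22=1)
  nb #.#.#: next=#  (t=2,i=13, bit21=1)
  nb #.#..: next=.  (t=0,i=15, bit20=0)
  nb #..##: next=.  (t=2,i=18, bit19=0)
  nb #..#.: next=#  (t=2,i=1, bit18=1)
  nb #...#: next=#  (t=1,i=15, bit17=1)
  nb #....: next=#  (t=0,i=0, bit16=1)
  nb .####: next=#  (t=1,i=11, bit15=1)
  nb .###.: next=.  (t=0,i=9, bit14=0)
  nb .##.#: next=#  (t=0,i=13, bit13=1)
  nb .##..: next=#  (t=2,i=16, bit12=1)
  nb .#.##: next=.  (t=2,i=14, bit11=0)
  nb .#.#.: next=#  (t=2,i=12, bit10=1)
  nb .#..#: next=.  (t=3,i=2, bit9=0)
  nb .#...: next=.  (t=0,i=16, bit8=0)
  nb ..###: next=.  (t=0,i=8, bit7=0)
  nb ..##.: next=.  (t=0,i=20, bit6=0)
  nb ..#.#: next=#  (t=2,i=11, bit5=1)
  nb ..#..: next=.  (t=1,i=0, bit4=0)
  nb ...##: next=.  (t=0,i=7, bit3=0)
  nb ...#.: next=#  (t=1,i=16, bit2=1)
  nb ....#: next=.  (t=0,i=6, bit1=0)
  nb .....: next=.  (t=0,i=1, bit0=0)
  bits 00111000011001111011010000100100 = 946320420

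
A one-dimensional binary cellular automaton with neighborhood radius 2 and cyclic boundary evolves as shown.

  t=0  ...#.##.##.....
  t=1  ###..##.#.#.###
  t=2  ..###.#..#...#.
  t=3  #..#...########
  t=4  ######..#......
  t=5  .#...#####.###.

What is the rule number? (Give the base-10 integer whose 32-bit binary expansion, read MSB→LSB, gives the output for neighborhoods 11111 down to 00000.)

323938071

  nb #####: next=.  (t=1,i=0, bit31=0)
  nb ####.: next=.  (t=1,i=1, bit30=0)
  nb ###.#: next=.  (t=2,i=4, bit29=0)
  nb ###..: next=#  (t=1,i=2, bit28=1)
  nb ##.##: next=.  (t=0,i=7, bit27=0)
  nb ##.#.: next=.  (t=1,i=7, bit26=0)
  nb ##..#: next=#  (t=1,i=3, bit25=1)
  nb ##...: next=#  (t=0,i=10, bit24=1)
  nb #.###: next=.  (t=1,i=12, bit23=0)
  nb #.##.: next=#  (t=0,i=5, bit22=1)
  nb #.#.#: next=.  (t=1,i=8, bit21=0)
  nb #.#..: next=.  (t=2,i=6, bit20=0)
  nb #..##: next=#  (t=1,i=4, bit19=1)
  nb #..#.: next=#  (t=2,i=8, bit18=1)
  nb #...#: next=#  (t=2,i=0, bit17=1)
  nb #....: next=.  (t=0,i=11, bit16=0)
  nb .####: next=#  (t=1,i=13, bit15=1)
  nb .###.: next=#  (t=2,i=3, bit14=1)
  nb .##.#: next=#  (t=0,i=6, bit13=1)
  nb .##..: next=.  (t=0,i=9, bit12=0)
  nb .#.##: next=.  (t=0,i=4, bit11=0)
  nb .#.#.: next=#  (t=1,i=9, bit10=1)
  nb .#..#: next=#  (t=2,i=7, bit9=1)
  nb .#...: next=#  (t=2,i=10, bit8=1)
  nb ..###: next=.  (t=2,i=2, bit7=0)
  nb ..##.: next=.  (t=1,i=5, bit6=0)
  nb ..#.#: next=.  (t=0,i=3, bit5=0)
  nb ..#..: next=#  (t=2,i=9, bit4=1)
  nb ...##: next=.  (t=2,i=1, bit3=0)
  nb ...#.: next=#  (t=0,i=2, bit2=1)
  nb ....#: next=#  (t=0,i=1, bit1=1)
  nb .....: next=#  (t=0,i=0, bit0=1)
  bits 00010011010011101110011100010111 = 323938071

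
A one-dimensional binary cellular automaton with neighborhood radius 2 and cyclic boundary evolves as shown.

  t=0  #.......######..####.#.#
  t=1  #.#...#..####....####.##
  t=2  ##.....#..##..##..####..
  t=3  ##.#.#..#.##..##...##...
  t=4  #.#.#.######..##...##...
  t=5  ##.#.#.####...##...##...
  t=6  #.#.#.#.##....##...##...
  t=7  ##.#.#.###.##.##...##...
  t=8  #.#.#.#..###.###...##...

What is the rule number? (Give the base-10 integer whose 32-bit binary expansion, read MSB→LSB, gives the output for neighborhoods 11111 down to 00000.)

3963985506

  ##### -> #   bit 31 = 1  t=0,i=10
  ####. -> #   bit 30 = 1  t=0,i=12
  ###.# -> #   bit 29 = 1  t=0,i=19
  ###.. -> .   bit 28 = 0  t=0,i=13
  ##.## -> #   bit 27 = 1  t=1,i=21
  ##.#. -> #   bit 26 = 1  t=0,i=20
  ##..# -> .   bit 25 = 0  t=0,i=14
  ##... -> .   bit 24 = 0  t=0,i=1
  #.### -> .   bit 23 = 0  t=1,i=22
  #.##. -> #   bit 22 = 1  t=0,i=23
  #.#.# -> .   bit 21 = 0  t=0,i=21
  #.#.. -> .   bit 20 = 0  t=1,i=2
  #..## -> .   bit 19 = 0  t=0,i=15
  #..#. -> #   bit 18 = 1  t=3,i=7
  #...# -> .   bit 17 = 0  t=1,i=4
  #.... -> #   bit 16 = 1  t=0,i=2
  .#### -> #   bit 15 = 1  t=0,i=9
  .###. -> .   bit 14 = 0  t=1,i=23
  .##.# -> .   bit 13 = 0  t=3,i=1
  .##.. -> #   bit 12 = 1  t=0,i=0
  .#.## -> #   bit 11 = 1  t=0,i=22
  .#.#. -> #   bit 10 = 1  t=3,i=4
  .#..# -> #   bit 9 = 1  t=1,i=7
  .#... -> .   bit 8 = 0  t=1,i=3
  ..### -> .   bit 7 = 0  t=0,i=8
  ..##. -> #   bit 6 = 1  t=2,i=0
  ..#.# -> #   bit 5 = 1  t=3,i=8
  ..#.. -> .   bit 4 = 0  t=1,i=6
  ...## -> .   bit 3 = 0  t=0,i=7
  ...#. -> .   bit 2 = 0  t=1,i=5
  ....# -> #   bit 1 = 1  t=0,i=6
  ..... -> .   bit 0 = 0  t=0,i=3
  bits 11101100010001011001111001100010 = 3963985506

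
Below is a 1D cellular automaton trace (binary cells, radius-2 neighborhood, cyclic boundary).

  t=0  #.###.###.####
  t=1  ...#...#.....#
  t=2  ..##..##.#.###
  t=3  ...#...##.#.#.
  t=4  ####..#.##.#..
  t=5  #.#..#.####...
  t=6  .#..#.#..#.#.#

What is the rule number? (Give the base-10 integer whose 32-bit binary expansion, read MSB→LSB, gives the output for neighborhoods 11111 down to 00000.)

  ##### -> .   bit 31 = 0  t=0,i=12
  ####. -> #   bit 30 = 1  t=0,i=13
  ###.# -> .   bit 29 = 0  t=0,i=0
  ###.. -> .   bit 28 = 0  t=2,i=13
  ##.## -> .   bit 27 = 0  t=0,i=1
  ##.#. -> #   bit 26 = 1  t=2,i=8
  ##..# -> .   bit 25 = 0  t=2,i=0
  ##... -> #   bit 24 = 1  t=5,i=11
  #.### -> .   bit 23 = 0  t=0,i=2
  #.##. -> #   bit 22 = 1  t=4,i=8
  #.#.# -> .   bit 21 = 0  t=2,i=9
  #.#.. -> .   bit 20 = 0  t=3,i=12
  #..## -> .   bit 19 = 0  t=2,i=1
  #..#. -> #   bit 18 = 1  t=4,i=5
  #...# -> .   bit 17 = 0  t=1,i=1
  #.... -> #   bit 16 = 1  t=1,i=9
  .#### -> .   bit 15 = 0  t=0,i=11
  .###. -> #   bit 14 = 1  t=0,i=3
  .##.# -> #   bit 13 = 1  t=2,i=7
  .##.. -> #   bit 12 = 1  t=2,i=3
  .#.## -> #   bit 11 = 1  t=2,i=10
  .#.#. -> #   bit 10 = 1  t=3,i=11
  .#..# -> .   bit 9 = 0  t=4,i=12
  .#... -> .   bit 8 = 0  t=1,i=0
  ..### -> #   bit 7 = 1  t=4,i=0
  ..##. -> .   bit 6 = 0  t=2,i=2
  ..#.# -> .   bit 5 = 0  t=4,i=6
  ..#.. -> #   bit 4 = 1  t=1,i=3
  ...## -> #   bit 3 = 1  t=3,i=6
  ...#. -> #   bit 2 = 1  t=1,i=2
  ....# -> #   bit 1 = 1  t=1,i=11
  ..... -> .   bit 0 = 0  t=1,i=10
  bits 01000101010001010111110010011110 = 1162181790

1162181790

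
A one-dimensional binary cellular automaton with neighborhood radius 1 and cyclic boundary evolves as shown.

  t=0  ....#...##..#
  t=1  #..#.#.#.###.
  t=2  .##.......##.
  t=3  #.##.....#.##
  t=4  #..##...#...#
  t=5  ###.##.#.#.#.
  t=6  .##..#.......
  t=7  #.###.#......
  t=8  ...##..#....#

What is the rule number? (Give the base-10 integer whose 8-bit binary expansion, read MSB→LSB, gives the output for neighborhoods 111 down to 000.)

210

  [7] ### => #  t=1,i=10
  [6] ##. => #  t=0,i=9
  [5] #.# => .  t=1,i=4
  [4] #.. => #  t=0,i=0
  [3] .## => .  t=0,i=8
  [2] .#. => .  t=0,i=4
  [1] ..# => #  t=0,i=3
  [0] ... => .  t=0,i=1
  bits 11010010 = 210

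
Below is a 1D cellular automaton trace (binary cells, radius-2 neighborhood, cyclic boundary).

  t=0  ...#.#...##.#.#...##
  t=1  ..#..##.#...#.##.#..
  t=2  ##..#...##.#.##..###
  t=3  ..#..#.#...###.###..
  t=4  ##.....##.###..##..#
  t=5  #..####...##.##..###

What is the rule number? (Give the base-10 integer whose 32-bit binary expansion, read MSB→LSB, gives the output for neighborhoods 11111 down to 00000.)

49891727

  #####|.  b31=0 t=2,i=19
  ####.|.  b30=0 t=2,i=0
  ###.#|.  b29=0 t=3,i=13
  ###..|.  b28=0 t=2,i=1
  ##.##|.  b27=0 t=3,i=14
  ##.#.|.  b26=0 t=0,i=11
  ##..#|#  b25=1 t=2,i=2
  ##...|.  b24=0 t=0,i=0
  #.###|#  b23=1 t=3,i=15
  #.##.|#  b22=1 t=1,i=14
  #.#.#|#  b21=1 t=0,i=12
  #.#..|#  b20=1 t=0,i=5
  #..##|#  b19=1 t=1,i=4
  #..#.|.  b18=0 t=2,i=3
  #...#|.  b17=0 t=0,i=1
  #....|#  b16=1 t=1,i=19
  .####|.  b15=0 t=2,i=18
  .###.|#  b14=1 t=3,i=12
  .##.#|.  b13=0 t=0,i=10
  .##..|.  b12=0 t=0,i=19
  .#.##|#  b11=1 t=1,i=13
  .#.#.|.  b10=0 t=0,i=4
  .#..#|.  b9=0 t=1,i=3
  .#...|#  b8=1 t=0,i=6
  ..###|#  b7=1 t=2,i=17
  ..##.|.  b6=0 t=0,i=9
  ..#.#|.  b5=0 t=0,i=3
  ..#..|.  b4=0 t=1,i=2
  ...##|#  b3=1 t=0,i=8
  ...#.|#  b2=1 t=0,i=2
  ....#|#  b1=1 t=1,i=0
  .....|#  b0=1 t=4,i=4
  bits 00000010111110010100100110001111 = 49891727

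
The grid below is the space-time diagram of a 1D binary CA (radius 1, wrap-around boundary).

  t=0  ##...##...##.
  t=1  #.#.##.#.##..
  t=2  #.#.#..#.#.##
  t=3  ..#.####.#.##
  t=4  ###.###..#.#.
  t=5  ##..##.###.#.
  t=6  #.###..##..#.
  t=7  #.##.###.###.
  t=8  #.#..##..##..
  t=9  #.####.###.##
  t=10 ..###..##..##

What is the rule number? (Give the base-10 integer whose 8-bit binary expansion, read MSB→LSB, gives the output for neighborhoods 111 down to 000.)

  [7] ### => #  t=2,i=12
  [6] ##. => .  t=0,i=1
  [5] #.# => .  t=0,i=12
  [4] #.. => #  t=0,i=2
  [3] .## => #  t=0,i=0
  [2] .#. => #  t=1,i=0
  [1] ..# => #  t=0,i=4
  [0] ... => .  t=0,i=3
  bits 10011110 = 158

158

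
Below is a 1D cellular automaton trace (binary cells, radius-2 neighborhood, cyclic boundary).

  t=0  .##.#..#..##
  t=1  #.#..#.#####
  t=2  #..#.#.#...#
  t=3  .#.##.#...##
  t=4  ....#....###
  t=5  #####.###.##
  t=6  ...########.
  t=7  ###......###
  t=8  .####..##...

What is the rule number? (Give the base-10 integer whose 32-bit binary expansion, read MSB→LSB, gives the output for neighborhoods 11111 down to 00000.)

2072602238

  nb #####: next=.  (t=1,i=9, bit31=0)
  nb ####.: next=#  (t=1,i=11, bit30=1)
  nb ###.#: next=#  (t=1,i=0, bit29=1)
  nb ###..: next=#  (t=4,i=11, bit28=1)
  nb ##.##: next=#  (t=0,i=0, bit27=1)
  nb ##.#.: next=.  (t=0,i=3, bit26=0)
  nb ##..#: next=#  (t=2,i=1, bit25=1)
  nb ##...: next=#  (t=4,i=0, bit24=1)
  nb #.###: next=#  (t=1,i=7, bit23=1)
  nb #.##.: next=.  (t=0,i=1, bit22=0)
  nb #.#.#: next=.  (t=2,i=5, bit21=0)
  nb #.#..: next=.  (t=0,i=4, bit20=0)
  nb #..##: next=#  (t=0,i=9, bit19=1)
  nb #..#.: next=.  (t=0,i=6, bit18=0)
  nb #...#: next=.  (t=2,i=9, bit17=0)
  nb #....: next=#  (t=4,i=1, bit16=1)
  nb .####: next=.  (t=1,i=8, bit15=0)
  nb .###.: next=#  (t=4,i=10, bit14=1)
  nb .##.#: next=#  (t=0,i=2, bit13=1)
  nb .##..: next=.  (t=2,i=0, bit12=0)
  nb .#.##: next=.  (t=1,i=6, bit11=0)
  nb .#.#.: next=#  (t=2,i=4, bit10=1)
  nb .#..#: next=#  (t=0,i=5, bit9=1)
  nb .#...: next=.  (t=2,i=8, bit8=0)
  nb ..###: next=.  (t=4,i=9, bit7=0)
  nb ..##.: next=#  (t=0,i=10, bit6=1)
  nb ..#.#: next=#  (t=1,i=5, bit5=1)
  nb ..#..: next=#  (t=0,i=7, bit4=1)
  nb ...##: next=#  (t=2,i=10, bit3=1)
  nb ...#.: next=#  (t=4,i=3, bit2=1)
  nb ....#: next=#  (t=4,i=2, bit1=1)
  nb .....: next=.  (t=7,i=5, bit0=0)
  bits 01111011100010010110011001111110 = 2072602238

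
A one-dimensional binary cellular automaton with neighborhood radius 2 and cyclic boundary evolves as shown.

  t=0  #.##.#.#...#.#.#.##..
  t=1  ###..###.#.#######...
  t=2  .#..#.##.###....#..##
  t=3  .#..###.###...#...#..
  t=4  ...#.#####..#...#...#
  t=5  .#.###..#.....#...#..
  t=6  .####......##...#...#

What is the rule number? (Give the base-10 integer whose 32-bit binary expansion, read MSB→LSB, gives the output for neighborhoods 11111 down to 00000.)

1761233963

  [31] ##### => .  t=1,i=13
  [30] ####. => #  t=1,i=16
  [29] ###.# => #  t=1,i=7
  [28] ###.. => .  t=1,i=2
  [27] ##.## => #  t=2,i=8
  [26] ##.#. => .  t=0,i=4
  [25] ##..# => .  t=0,i=19
  [24] ##... => .  t=1,i=18
  [23] #.### => #  t=1,i=11
  [22] #.##. => #  t=0,i=2
  [21] #.#.# => #  t=0,i=5
  [20] #.#.. => #  t=0,i=7
  [19] #..## => #  t=1,i=4
  [18] #..#. => .  t=0,i=20
  [17] #...# => #  t=0,i=9
  [16] #.... => .  t=2,i=13
  [15] .#### => .  t=1,i=12
  [14] .###. => #  t=1,i=1
  [13] .##.# => .  t=0,i=3
  [12] .##.. => .  t=0,i=18
  [11] .#.## => #  t=0,i=1
  [10] .#.#. => #  t=0,i=6
  [9] .#..# => .  t=2,i=2
  [8] .#... => .  t=0,i=8
  [7] ..### => .  t=1,i=0
  [6] ..##. => .  t=2,i=19
  [5] ..#.# => #  t=0,i=0
  [4] ..#.. => .  t=2,i=16
  [3] ...## => #  t=1,i=20
  [2] ...#. => .  t=0,i=10
  [1] ....# => #  t=2,i=14
  [0] ..... => #  t=5,i=11
  bits 01101000111110100100110000101011 = 1761233963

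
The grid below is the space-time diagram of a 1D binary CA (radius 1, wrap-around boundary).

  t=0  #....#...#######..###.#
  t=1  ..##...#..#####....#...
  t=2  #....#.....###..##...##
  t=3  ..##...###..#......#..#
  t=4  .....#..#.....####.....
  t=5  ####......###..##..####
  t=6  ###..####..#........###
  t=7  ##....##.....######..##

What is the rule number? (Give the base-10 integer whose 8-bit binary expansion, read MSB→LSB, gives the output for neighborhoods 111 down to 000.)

129

  nb ###: next=#  (t=0,i=10, bit7=1)
  nb ##.: next=.  (t=0,i=0, bit6=0)
  nb #.#: next=.  (t=0,i=21, bit5=0)
  nb #..: next=.  (t=0,i=1, bit4=0)
  nb .##: next=.  (t=0,i=9, bit3=0)
  nb .#.: next=.  (t=0,i=5, bit2=0)
  nb ..#: next=.  (t=0,i=4, bit1=0)
  nb ...: next=#  (t=0,i=2, bit0=1)
  bits 10000001 = 129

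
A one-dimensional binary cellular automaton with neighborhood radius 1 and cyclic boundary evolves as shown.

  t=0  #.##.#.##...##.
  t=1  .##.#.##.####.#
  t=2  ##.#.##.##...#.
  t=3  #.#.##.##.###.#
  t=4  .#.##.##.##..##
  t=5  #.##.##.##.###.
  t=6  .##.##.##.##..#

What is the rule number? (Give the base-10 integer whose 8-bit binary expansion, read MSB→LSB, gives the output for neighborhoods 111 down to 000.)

59

  ### -> .   bit 7 = 0  t=1,i=10
  ##. -> .   bit 6 = 0  t=0,i=3
  #.# -> #   bit 5 = 1  t=0,i=1
  #.. -> #   bit 4 = 1  t=0,i=9
  .## -> #   bit 3 = 1  t=0,i=2
  .#. -> .   bit 2 = 0  t=0,i=0
  ..# -> #   bit 1 = 1  t=0,i=11
  ... -> #   bit 0 = 1  t=0,i=10
  bits 00111011 = 59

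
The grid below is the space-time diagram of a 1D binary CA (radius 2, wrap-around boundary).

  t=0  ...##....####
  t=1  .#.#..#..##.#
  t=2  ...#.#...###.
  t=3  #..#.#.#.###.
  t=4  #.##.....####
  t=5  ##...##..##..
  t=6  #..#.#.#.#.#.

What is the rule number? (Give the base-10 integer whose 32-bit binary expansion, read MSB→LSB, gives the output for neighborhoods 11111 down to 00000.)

  #####|.  b31=0 t=4,i=11
  ####.|.  b30=0 t=0,i=11
  ###.#|#  b29=1 t=3,i=11
  ###..|#  b28=1 t=0,i=12
  ##.##|#  b27=1 t=4,i=1
  ##.#.|#  b26=1 t=1,i=11
  ##..#|#  b25=1 t=5,i=7
  ##...|.  b24=0 t=0,i=0
  #.###|#  b23=1 t=3,i=9
  #.##.|.  b22=0 t=4,i=2
  #.#.#|.  b21=0 t=1,i=1
  #.#..|#  b20=1 t=1,i=3
  #..##|.  b19=0 t=1,i=8
  #..#.|#  b18=1 t=1,i=5
  #...#|#  b17=1 t=0,i=1
  #....|#  b16=1 t=0,i=6
  .####|#  b15=1 t=0,i=10
  .###.|#  b14=1 t=2,i=10
  .##.#|#  b13=1 t=1,i=10
  .##..|.  b12=0 t=0,i=4
  .#.##|.  b11=0 t=3,i=8
  .#.#.|.  b10=0 t=1,i=0
  .#..#|.  b9=0 t=1,i=4
  .#...|.  b8=0 t=2,i=6
  ..###|#  b7=1 t=0,i=9
  ..##.|#  b6=1 t=0,i=3
  ..#.#|#  b5=1 t=2,i=3
  ..#..|.  b4=0 t=1,i=6
  ...##|.  b3=0 t=0,i=2
  ...#.|.  b2=0 t=2,i=2
  ....#|.  b1=0 t=0,i=7
  .....|#  b0=1 t=4,i=6
  bits 00111110100101111110000011100001 = 1050140897

1050140897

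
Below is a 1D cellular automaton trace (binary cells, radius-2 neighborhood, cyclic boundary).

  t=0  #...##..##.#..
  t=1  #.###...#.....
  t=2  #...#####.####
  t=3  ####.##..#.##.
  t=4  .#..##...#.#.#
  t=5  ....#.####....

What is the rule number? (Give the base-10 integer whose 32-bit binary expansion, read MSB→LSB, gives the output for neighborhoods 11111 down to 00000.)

  ##### -> #   bit 31 = 1  t=2,i=6
  ####. -> .   bit 30 = 0  t=2,i=7
  ###.# -> .   bit 29 = 0  t=2,i=8
  ###.. -> #   bit 28 = 1  t=1,i=4
  ##.## -> #   bit 27 = 1  t=2,i=9
  ##.#. -> .   bit 26 = 0  t=0,i=10
  ##..# -> .   bit 25 = 0  t=0,i=6
  ##... -> #   bit 24 = 1  t=1,i=5
  #.### -> .   bit 23 = 0  t=1,i=2
  #.##. -> #   bit 22 = 1  t=3,i=5
  #.#.# -> .   bit 21 = 0  t=4,i=11
  #.#.. -> .   bit 20 = 0  t=0,i=11
  #..## -> .   bit 19 = 0  t=0,i=7
  #..#. -> .   bit 18 = 0  t=0,i=13
  #...# -> #   bit 17 = 1  t=0,i=2
  #.... -> #   bit 16 = 1  t=1,i=10
  .#### -> #   bit 15 = 1  t=2,i=5
  .###. -> .   bit 14 = 0  t=1,i=3
  .##.# -> .   bit 13 = 0  t=0,i=9
  .##.. -> .   bit 12 = 0  t=0,i=5
  .#.## -> .   bit 11 = 0  t=1,i=1
  .#.#. -> .   bit 10 = 0  t=4,i=0
  .#..# -> .   bit 9 = 0  t=0,i=12
  .#... -> .   bit 8 = 0  t=0,i=1
  ..### -> .   bit 7 = 0  t=2,i=4
  ..##. -> #   bit 6 = 1  t=0,i=4
  ..#.# -> #   bit 5 = 1  t=1,i=0
  ..#.. -> #   bit 4 = 1  t=0,i=0
  ...## -> #   bit 3 = 1  t=0,i=3
  ...#. -> #   bit 2 = 1  t=1,i=7
  ....# -> #   bit 1 = 1  t=1,i=12
  ..... -> #   bit 0 = 1  t=1,i=11
  bits 10011001010000111000000001111111 = 2571337855

2571337855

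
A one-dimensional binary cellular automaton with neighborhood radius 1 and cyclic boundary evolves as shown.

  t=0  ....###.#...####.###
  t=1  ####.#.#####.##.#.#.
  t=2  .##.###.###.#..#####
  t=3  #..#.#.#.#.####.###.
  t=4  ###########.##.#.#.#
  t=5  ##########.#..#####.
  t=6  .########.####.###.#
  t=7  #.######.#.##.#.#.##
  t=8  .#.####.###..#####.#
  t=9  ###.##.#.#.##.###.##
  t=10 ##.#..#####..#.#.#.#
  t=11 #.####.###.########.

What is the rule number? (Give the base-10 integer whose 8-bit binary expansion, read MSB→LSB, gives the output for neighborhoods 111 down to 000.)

183

  [7] ### => #  t=0,i=5
  [6] ##. => .  t=0,i=6
  [5] #.# => #  t=0,i=7
  [4] #.. => #  t=0,i=0
  [3] .## => .  t=0,i=4
  [2] .#. => #  t=0,i=8
  [1] ..# => #  t=0,i=3
  [0] ... => #  t=0,i=1
  bits 10110111 = 183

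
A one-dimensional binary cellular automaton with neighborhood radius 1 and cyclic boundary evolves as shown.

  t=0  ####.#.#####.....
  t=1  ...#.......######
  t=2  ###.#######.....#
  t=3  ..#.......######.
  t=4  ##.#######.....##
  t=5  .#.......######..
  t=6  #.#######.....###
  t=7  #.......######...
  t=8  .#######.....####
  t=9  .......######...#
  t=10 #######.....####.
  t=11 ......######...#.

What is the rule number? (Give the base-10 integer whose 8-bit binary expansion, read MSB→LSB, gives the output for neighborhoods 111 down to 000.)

83

  ### -> .   bit 7 = 0  t=0,i=1
  ##. -> #   bit 6 = 1  t=0,i=3
  #.# -> .   bit 5 = 0  t=0,i=4
  #.. -> #   bit 4 = 1  t=0,i=12
  .## -> .   bit 3 = 0  t=0,i=0
  .#. -> .   bit 2 = 0  t=0,i=5
  ..# -> #   bit 1 = 1  t=0,i=16
  ... -> #   bit 0 = 1  t=0,i=13
  bits 01010011 = 83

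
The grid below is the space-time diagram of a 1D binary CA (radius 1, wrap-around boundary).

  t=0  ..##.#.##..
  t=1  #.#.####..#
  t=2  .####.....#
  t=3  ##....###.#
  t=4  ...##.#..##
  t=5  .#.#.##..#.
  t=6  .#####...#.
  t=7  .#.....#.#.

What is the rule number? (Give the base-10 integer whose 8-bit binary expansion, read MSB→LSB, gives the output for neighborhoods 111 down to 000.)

45

  nb ###: next=.  (t=1,i=5, bit7=0)
  nb ##.: next=.  (t=0,i=3, bit6=0)
  nb #.#: next=#  (t=0,i=4, bit5=1)
  nb #..: next=.  (t=0,i=9, bit4=0)
  nb .##: next=#  (t=0,i=2, bit3=1)
  nb .#.: next=#  (t=0,i=5, bit2=1)
  nb ..#: next=.  (t=0,i=1, bit1=0)
  nb ...: next=#  (t=0,i=0, bit0=1)
  bits 00101101 = 45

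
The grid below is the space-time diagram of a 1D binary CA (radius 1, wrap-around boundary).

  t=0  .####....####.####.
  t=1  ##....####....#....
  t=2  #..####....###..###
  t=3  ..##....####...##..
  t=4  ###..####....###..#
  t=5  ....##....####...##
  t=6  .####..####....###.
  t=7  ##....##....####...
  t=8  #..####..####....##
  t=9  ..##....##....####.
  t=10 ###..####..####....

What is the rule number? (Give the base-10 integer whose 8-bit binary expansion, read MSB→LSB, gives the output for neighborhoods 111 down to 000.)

  nb ###: next=.  (t=0,i=2, bit7=0)
  nb ##.: next=.  (t=0,i=4, bit6=0)
  nb #.#: next=.  (t=0,i=13, bit5=0)
  nb #..: next=.  (t=0,i=5, bit4=0)
  nb .##: next=#  (t=0,i=1, bit3=1)
  nb .#.: next=.  (t=1,i=14, bit2=0)
  nb ..#: next=#  (t=0,i=0, bit1=1)
  nb ...: next=#  (t=0,i=6, bit0=1)
  bits 00001011 = 11

11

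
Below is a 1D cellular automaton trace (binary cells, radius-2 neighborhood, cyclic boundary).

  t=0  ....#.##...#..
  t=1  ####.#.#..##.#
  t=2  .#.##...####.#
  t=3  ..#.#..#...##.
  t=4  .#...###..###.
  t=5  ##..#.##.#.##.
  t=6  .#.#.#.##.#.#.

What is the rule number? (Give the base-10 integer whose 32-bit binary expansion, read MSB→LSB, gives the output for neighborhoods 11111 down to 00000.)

3029170783

  ##### -> #   bit 31 = 1  t=1,i=1
  ####. -> .   bit 30 = 0  t=1,i=2
  ###.# -> #   bit 29 = 1  t=1,i=3
  ###.. -> #   bit 28 = 1  t=4,i=7
  ##.## -> .   bit 27 = 0  t=1,i=12
  ##.#. -> #   bit 26 = 1  t=1,i=4
  ##..# -> .   bit 25 = 0  t=4,i=8
  ##... -> .   bit 24 = 0  t=0,i=8
  #.### -> #   bit 23 = 1  t=1,i=13
  #.##. -> .   bit 22 = 0  t=0,i=6
  #.#.# -> .   bit 21 = 0  t=1,i=5
  #.#.. -> .   bit 20 = 0  t=1,i=7
  #..## -> #   bit 19 = 1  t=1,i=9
  #..#. -> #   bit 18 = 1  t=3,i=6
  #...# -> .   bit 17 = 0  t=0,i=9
  #.... -> #   bit 16 = 1  t=0,i=13
  .#### -> .   bit 15 = 0  t=1,i=0
  .###. -> #   bit 14 = 1  t=4,i=6
  .##.# -> #   bit 13 = 1  t=1,i=11
  .##.. -> #   bit 12 = 1  t=0,i=7
  .#.## -> #   bit 11 = 1  t=0,i=5
  .#.#. -> .   bit 10 = 0  t=1,i=6
  .#..# -> #   bit 9 = 1  t=1,i=8
  .#... -> .   bit 8 = 0  t=0,i=12
  ..### -> .   bit 7 = 0  t=2,i=8
  ..##. -> #   bit 6 = 1  t=1,i=10
  ..#.# -> .   bit 5 = 0  t=0,i=4
  ..#.. -> #   bit 4 = 1  t=0,i=11
  ...## -> #   bit 3 = 1  t=2,i=7
  ...#. -> #   bit 2 = 1  t=0,i=3
  ....# -> #   bit 1 = 1  t=0,i=2
  ..... -> #   bit 0 = 1  t=0,i=0
  bits 10110100100011010111101001011111 = 3029170783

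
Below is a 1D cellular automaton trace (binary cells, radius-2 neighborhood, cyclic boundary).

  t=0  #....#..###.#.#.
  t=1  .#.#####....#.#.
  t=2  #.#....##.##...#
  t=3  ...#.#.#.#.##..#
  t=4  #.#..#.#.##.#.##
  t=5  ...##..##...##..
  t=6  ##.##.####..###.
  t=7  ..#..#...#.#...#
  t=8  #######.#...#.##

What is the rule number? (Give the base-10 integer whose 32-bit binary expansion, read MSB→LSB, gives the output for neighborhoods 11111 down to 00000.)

  ##### -> .   bit 31 = 0  t=1,i=5
  ####. -> .   bit 30 = 0  t=1,i=6
  ###.# -> .   bit 29 = 0  t=0,i=10
  ###.. -> #   bit 28 = 1  t=1,i=7
  ##.## -> #   bit 27 = 1  t=2,i=9
  ##.#. -> .   bit 26 = 0  t=0,i=11
  ##..# -> .   bit 25 = 0  t=3,i=13
  ##... -> #   bit 24 = 1  t=1,i=8
  #.### -> .   bit 23 = 0  t=1,i=3
  #.##. -> .   bit 22 = 0  t=2,i=10
  #.#.# -> #   bit 21 = 1  t=0,i=12
  #.#.. -> .   bit 20 = 0  t=0,i=0
  #..## -> #   bit 19 = 1  t=0,i=7
  #..#. -> #   bit 18 = 1  t=1,i=0
  #...# -> .   bit 17 = 0  t=2,i=13
  #.... -> .   bit 16 = 0  t=0,i=2
  .#### -> .   bit 15 = 0  t=1,i=4
  .###. -> .   bit 14 = 0  t=0,i=9
  .##.# -> .   bit 13 = 0  t=2,i=0
  .##.. -> #   bit 12 = 1  t=2,i=11
  .#.## -> #   bit 11 = 1  t=1,i=2
  .#.#. -> .   bit 10 = 0  t=0,i=13
  .#..# -> #   bit 9 = 1  t=0,i=6
  .#... -> #   bit 8 = 1  t=0,i=1
  ..### -> .   bit 7 = 0  t=0,i=8
  ..##. -> #   bit 6 = 1  t=2,i=7
  ..#.# -> .   bit 5 = 0  t=1,i=1
  ..#.. -> #   bit 4 = 1  t=0,i=5
  ...## -> .   bit 3 = 0  t=2,i=6
  ...#. -> #   bit 2 = 1  t=0,i=4
  ....# -> #   bit 1 = 1  t=0,i=3
  ..... -> #   bit 0 = 1  t=5,i=0
  bits 00011001001011000001101101010111 = 422320983

422320983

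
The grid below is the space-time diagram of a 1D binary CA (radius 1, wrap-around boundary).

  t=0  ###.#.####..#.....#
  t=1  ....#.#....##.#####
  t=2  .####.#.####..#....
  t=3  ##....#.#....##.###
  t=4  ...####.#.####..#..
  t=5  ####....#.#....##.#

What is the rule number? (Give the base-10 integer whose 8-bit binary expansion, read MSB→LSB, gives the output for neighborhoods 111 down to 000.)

  [7] ### => .  t=0,i=0
  [6] ##. => .  t=0,i=2
  [5] #.# => .  t=0,i=3
  [4] #.. => .  t=0,i=10
  [3] .## => #  t=0,i=6
  [2] .#. => #  t=0,i=4
  [1] ..# => #  t=0,i=11
  [0] ... => #  t=0,i=14
  bits 00001111 = 15

15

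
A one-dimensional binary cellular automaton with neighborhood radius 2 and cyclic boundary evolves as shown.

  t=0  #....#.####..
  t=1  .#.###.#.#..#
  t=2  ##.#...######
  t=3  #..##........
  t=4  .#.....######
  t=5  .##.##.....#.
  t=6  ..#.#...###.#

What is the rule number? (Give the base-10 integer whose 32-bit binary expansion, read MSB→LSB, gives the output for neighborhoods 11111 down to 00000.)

1089742631

  #####|.  b31=0 t=2,i=9
  ####.|#  b30=1 t=0,i=9
  ###.#|.  b29=0 t=1,i=5
  ###..|.  b28=0 t=0,i=10
  ##.##|.  b27=0 t=5,i=3
  ##.#.|.  b26=0 t=1,i=6
  ##..#|.  b25=0 t=0,i=11
  ##...|.  b24=0 t=3,i=5
  #.###|#  b23=1 t=0,i=7
  #.##.|#  b22=1 t=5,i=4
  #.#.#|#  b21=1 t=1,i=1
  #.#..|#  b20=1 t=1,i=9
  #..##|.  b19=0 t=3,i=2
  #..#.|#  b18=1 t=0,i=12
  #...#|.  b17=0 t=2,i=5
  #....|.  b16=0 t=0,i=2
  .####|.  b15=0 t=0,i=8
  .###.|.  b14=0 t=1,i=4
  .##.#|#  b13=1 t=5,i=2
  .##..|.  b12=0 t=3,i=4
  .#.##|.  b11=0 t=0,i=6
  .#.#.|#  b10=1 t=1,i=0
  .#..#|#  b9=1 t=1,i=10
  .#...|#  b8=1 t=0,i=1
  ..###|.  b7=0 t=2,i=7
  ..##.|.  b6=0 t=3,i=3
  ..#.#|#  b5=1 t=0,i=5
  ..#..|.  b4=0 t=0,i=0
  ...##|.  b3=0 t=2,i=6
  ...#.|#  b2=1 t=0,i=4
  ....#|#  b1=1 t=0,i=3
  .....|#  b0=1 t=3,i=7
  bits 01000000111101000010011100100111 = 1089742631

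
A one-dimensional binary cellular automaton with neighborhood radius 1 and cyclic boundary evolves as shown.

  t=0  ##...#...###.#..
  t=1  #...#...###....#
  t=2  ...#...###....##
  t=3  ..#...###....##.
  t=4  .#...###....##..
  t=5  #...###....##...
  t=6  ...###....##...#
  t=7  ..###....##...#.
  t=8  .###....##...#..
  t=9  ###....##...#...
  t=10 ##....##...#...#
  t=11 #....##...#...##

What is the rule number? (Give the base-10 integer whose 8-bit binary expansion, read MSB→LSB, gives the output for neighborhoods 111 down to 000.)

  ### -> #   bit 7 = 1  t=0,i=10
  ##. -> .   bit 6 = 0  t=0,i=1
  #.# -> .   bit 5 = 0  t=0,i=12
  #.. -> .   bit 4 = 0  t=0,i=2
  .## -> #   bit 3 = 1  t=0,i=0
  .#. -> .   bit 2 = 0  t=0,i=5
  ..# -> #   bit 1 = 1  t=0,i=4
  ... -> .   bit 0 = 0  t=0,i=3
  bits 10001010 = 138

138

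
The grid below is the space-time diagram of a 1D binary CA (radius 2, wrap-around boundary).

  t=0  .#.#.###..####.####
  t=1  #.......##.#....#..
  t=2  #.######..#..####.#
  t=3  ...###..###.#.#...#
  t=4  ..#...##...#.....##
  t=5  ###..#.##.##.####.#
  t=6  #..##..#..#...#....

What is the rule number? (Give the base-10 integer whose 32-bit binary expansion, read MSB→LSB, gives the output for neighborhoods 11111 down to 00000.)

  [31] ##### => #  t=2,i=4
  [30] ####. => .  t=0,i=12
  [29] ###.# => .  t=0,i=13
  [28] ###.. => .  t=0,i=7
  [27] ##.## => .  t=0,i=14
  [26] ##.#. => #  t=0,i=0
  [25] ##..# => #  t=0,i=8
  [24] ##... => #  t=4,i=8
  [23] #.### => .  t=0,i=5
  [22] #.##. => #  t=2,i=18
  [21] #.#.# => .  t=0,i=1
  [20] #.#.. => .  t=1,i=11
  [19] #..## => #  t=0,i=9
  [18] #..#. => #  t=1,i=18
  [17] #...# => .  t=3,i=1
  [16] #.... => #  t=1,i=2
  [15] .#### => #  t=0,i=11
  [14] .###. => .  t=0,i=6
  [13] .##.# => .  t=1,i=9
  [12] .##.. => #  t=4,i=7
  [11] .#.## => .  t=0,i=4
  [10] .#.#. => .  t=0,i=2
  [9] .#..# => .  t=1,i=17
  [8] .#... => .  t=1,i=1
  [7] ..### => .  t=0,i=10
  [6] ..##. => .  t=1,i=8
  [5] ..#.# => .  t=5,i=5
  [4] ..#.. => #  t=1,i=0
  [3] ...## => #  t=1,i=7
  [2] ...#. => #  t=1,i=15
  [1] ....# => #  t=1,i=6
  [0] ..... => #  t=1,i=3
  bits 10000111010011011001000000011111 = 2270007327

2270007327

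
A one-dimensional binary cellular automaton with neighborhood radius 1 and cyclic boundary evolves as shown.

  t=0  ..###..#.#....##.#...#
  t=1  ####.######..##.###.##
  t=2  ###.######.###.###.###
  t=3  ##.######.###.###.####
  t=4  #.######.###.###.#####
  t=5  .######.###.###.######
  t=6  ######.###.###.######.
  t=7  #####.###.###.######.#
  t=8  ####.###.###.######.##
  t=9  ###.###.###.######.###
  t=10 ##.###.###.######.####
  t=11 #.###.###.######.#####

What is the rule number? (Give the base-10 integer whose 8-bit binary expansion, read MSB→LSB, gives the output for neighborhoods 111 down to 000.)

190

  [7] ### => #  t=0,i=3
  [6] ##. => .  t=0,i=4
  [5] #.# => #  t=0,i=8
  [4] #.. => #  t=0,i=0
  [3] .## => #  t=0,i=2
  [2] .#. => #  t=0,i=7
  [1] ..# => #  t=0,i=1
  [0] ... => .  t=0,i=11
  bits 10111110 = 190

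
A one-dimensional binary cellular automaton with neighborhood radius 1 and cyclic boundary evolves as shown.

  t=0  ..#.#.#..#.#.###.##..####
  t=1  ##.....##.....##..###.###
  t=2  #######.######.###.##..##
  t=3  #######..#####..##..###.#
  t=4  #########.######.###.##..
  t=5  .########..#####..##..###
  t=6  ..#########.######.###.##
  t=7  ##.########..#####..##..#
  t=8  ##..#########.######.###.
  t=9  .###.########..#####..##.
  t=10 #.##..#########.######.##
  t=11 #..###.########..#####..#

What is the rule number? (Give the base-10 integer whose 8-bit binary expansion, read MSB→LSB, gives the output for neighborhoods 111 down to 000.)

  ### -> #   bit 7 = 1  t=0,i=14
  ##. -> #   bit 6 = 1  t=0,i=15
  #.# -> .   bit 5 = 0  t=0,i=3
  #.. -> #   bit 4 = 1  t=0,i=0
  .## -> .   bit 3 = 0  t=0,i=13
  .#. -> .   bit 2 = 0  t=0,i=2
  ..# -> #   bit 1 = 1  t=0,i=1
  ... -> #   bit 0 = 1  t=1,i=3
  bits 11010011 = 211

211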